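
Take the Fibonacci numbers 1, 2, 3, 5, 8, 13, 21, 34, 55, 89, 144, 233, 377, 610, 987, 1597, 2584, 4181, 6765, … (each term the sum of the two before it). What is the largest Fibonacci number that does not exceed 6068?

4181

4181 ≤ 6068 < 6765, so the largest Fibonacci number not exceeding 6068 is 4181.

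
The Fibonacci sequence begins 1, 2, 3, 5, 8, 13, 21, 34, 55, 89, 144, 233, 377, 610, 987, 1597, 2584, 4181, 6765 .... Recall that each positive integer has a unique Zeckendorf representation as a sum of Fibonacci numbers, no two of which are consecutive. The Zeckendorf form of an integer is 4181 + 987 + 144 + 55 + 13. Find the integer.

4181 + 987 + 144 + 55 + 13 = 5380.

5380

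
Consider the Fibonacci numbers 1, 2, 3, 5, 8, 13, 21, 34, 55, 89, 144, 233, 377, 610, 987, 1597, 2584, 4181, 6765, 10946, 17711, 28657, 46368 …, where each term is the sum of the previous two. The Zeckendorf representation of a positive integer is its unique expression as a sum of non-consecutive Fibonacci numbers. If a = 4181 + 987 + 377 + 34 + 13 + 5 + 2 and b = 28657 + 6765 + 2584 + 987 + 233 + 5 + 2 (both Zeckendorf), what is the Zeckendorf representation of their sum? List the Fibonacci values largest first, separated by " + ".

The two numbers are 5599 and 39233, so their sum is 44832.
28657 ≤ 44832 < 46368, so take 28657; remainder 16175
10946 ≤ 16175 < 17711, so take 10946; remainder 5229
4181 ≤ 5229 < 6765, so take 4181; remainder 1048
987 ≤ 1048 < 1597, so take 987; remainder 61
55 ≤ 61 < 89, so take 55; remainder 6
5 ≤ 6 < 8, so take 5; remainder 1
1 ≤ 1 < 2, so take 1; remainder 0

28657 + 10946 + 4181 + 987 + 55 + 5 + 1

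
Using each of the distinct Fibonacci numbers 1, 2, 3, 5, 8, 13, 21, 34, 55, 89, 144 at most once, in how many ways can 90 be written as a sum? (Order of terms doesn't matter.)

90 = 89+1 = 55+34+1 = 55+21+13+1 = 55+21+8+5+1 = 55+21+8+3+2+1 — 5 representations.

5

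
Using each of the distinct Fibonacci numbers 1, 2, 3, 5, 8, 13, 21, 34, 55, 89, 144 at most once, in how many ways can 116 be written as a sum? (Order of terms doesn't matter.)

116 = 89+21+5+1 = 89+21+3+2+1 = 89+13+8+5+1 = 55+34+21+5+1 = 89+13+8+3+2+1 = … (3 more), for 8 in all.

8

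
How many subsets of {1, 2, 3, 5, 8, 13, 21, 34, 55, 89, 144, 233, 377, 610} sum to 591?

Starting from the Zeckendorf form and repeatedly splitting a term F_k into F_{k−1} + F_{k−2} (when neither is already used) reaches every representation.
591 = 377+144+55+13+2 = 377+144+55+8+5+2 = 377+144+34+21+13+2 = … (5 more), for 8 in all.

8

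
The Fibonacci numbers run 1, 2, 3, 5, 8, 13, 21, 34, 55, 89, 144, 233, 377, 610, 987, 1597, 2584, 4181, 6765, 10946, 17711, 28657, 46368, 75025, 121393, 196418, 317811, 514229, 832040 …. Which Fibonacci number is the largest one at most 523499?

514229 ≤ 523499 < 832040, so the largest Fibonacci number not exceeding 523499 is 514229.

514229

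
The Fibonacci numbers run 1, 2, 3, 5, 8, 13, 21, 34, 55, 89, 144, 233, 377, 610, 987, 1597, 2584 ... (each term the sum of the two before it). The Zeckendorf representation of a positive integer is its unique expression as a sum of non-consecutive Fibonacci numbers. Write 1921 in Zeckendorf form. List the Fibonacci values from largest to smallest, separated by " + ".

1597 + 233 + 89 + 2

Greedy algorithm:
largest Fibonacci ≤ 1921 is 1597; 1921 − 1597 = 324
largest Fibonacci ≤ 324 is 233; 324 − 233 = 91
largest Fibonacci ≤ 91 is 89; 91 − 89 = 2
largest Fibonacci ≤ 2 is 2; 2 − 2 = 0
So 1921 = 1597 + 233 + 89 + 2, with no two terms consecutive in the sequence.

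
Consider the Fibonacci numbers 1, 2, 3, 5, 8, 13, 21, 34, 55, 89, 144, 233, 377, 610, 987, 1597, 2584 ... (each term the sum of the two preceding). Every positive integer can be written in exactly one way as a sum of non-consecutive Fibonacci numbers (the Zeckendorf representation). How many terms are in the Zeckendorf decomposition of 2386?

5

1597 ≤ 2386 < 2584, so take 1597; remainder 789
610 ≤ 789 < 987, so take 610; remainder 179
144 ≤ 179 < 233, so take 144; remainder 35
34 ≤ 35 < 55, so take 34; remainder 1
1 ≤ 1 < 2, so take 1; remainder 0
2386 = 1597 + 610 + 144 + 34 + 1, which has 5 terms.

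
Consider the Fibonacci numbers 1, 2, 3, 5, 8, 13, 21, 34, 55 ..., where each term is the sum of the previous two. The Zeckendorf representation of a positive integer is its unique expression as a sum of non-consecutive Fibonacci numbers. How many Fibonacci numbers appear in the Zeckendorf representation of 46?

4

46 − 34 = 12
12 − 8 = 4
4 − 3 = 1
1 − 1 = 0
46 = 34 + 8 + 3 + 1, which has 4 terms.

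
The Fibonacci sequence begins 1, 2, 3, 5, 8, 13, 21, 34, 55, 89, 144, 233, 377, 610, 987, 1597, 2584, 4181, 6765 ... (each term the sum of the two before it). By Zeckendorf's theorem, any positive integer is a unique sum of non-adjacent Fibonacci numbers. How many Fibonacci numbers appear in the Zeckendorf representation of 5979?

4181 ≤ 5979 < 6765, so take 4181; remainder 1798
1597 ≤ 1798 < 2584, so take 1597; remainder 201
144 ≤ 201 < 233, so take 144; remainder 57
55 ≤ 57 < 89, so take 55; remainder 2
2 ≤ 2 < 3, so take 2; remainder 0
5979 = 4181 + 1597 + 144 + 55 + 2, which has 5 terms.

5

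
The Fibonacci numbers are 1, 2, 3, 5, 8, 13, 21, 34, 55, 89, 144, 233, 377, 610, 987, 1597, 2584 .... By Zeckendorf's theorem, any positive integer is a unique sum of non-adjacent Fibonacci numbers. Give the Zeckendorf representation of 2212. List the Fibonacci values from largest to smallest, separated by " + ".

1597 ≤ 2212 < 2584, so take 1597; remainder 615
610 ≤ 615 < 987, so take 610; remainder 5
5 ≤ 5 < 8, so take 5; remainder 0
So 2212 = 1597 + 610 + 5, with no two terms consecutive in the sequence.

1597 + 610 + 5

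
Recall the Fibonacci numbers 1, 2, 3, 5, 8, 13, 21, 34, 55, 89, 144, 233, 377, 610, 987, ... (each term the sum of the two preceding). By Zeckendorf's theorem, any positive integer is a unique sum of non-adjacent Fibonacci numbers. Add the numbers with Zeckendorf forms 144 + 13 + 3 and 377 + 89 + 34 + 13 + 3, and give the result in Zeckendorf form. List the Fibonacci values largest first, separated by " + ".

610 + 55 + 8 + 3

The two numbers are 160 and 516, so their sum is 676.
Greedily peel off the largest Fibonacci term at each step:
676: greatest Fibonacci not exceeding it is 610, leaving 66
66: greatest Fibonacci not exceeding it is 55, leaving 11
11: greatest Fibonacci not exceeding it is 8, leaving 3
3: greatest Fibonacci not exceeding it is 3, leaving 0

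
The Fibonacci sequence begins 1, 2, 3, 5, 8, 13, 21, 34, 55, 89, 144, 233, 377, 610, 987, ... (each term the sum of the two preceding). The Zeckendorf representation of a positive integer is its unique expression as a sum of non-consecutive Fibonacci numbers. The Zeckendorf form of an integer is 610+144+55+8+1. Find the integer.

610+144+55+8+1 = 818.

818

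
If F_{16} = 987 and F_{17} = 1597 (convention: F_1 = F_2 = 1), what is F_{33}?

3524578

By F_{2k+1} = F_k² + F_{k+1}²: F_{33} = 987² + 1597² = 974169 + 2550409 = 3524578.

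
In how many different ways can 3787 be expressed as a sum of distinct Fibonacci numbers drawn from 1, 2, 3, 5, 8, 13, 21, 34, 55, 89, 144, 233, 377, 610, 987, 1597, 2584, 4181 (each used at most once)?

22

Each representation comes from the Zeckendorf form by replacing some F_k with F_{k−1} + F_{k−2} where possible.
3787 = 2584+987+144+55+13+3+1 = 2584+987+144+55+8+5+3+1 = 2584+987+144+34+21+13+3+1 = 2584+610+377+144+55+13+3+1 = … (18 more), for 22 in all.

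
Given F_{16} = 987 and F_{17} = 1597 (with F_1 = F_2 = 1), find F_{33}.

3524578

By F_{2k+1} = F_k² + F_{k+1}²: F_{33} = 987² + 1597² = 974169 + 2550409 = 3524578.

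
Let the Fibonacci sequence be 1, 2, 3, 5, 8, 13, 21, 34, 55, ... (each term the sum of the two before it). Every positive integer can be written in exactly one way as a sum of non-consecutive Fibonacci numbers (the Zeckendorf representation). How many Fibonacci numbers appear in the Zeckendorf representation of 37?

2

37: greatest Fibonacci not exceeding it is 34, leaving 3
3: greatest Fibonacci not exceeding it is 3, leaving 0
37 = 34 + 3, which has 2 terms.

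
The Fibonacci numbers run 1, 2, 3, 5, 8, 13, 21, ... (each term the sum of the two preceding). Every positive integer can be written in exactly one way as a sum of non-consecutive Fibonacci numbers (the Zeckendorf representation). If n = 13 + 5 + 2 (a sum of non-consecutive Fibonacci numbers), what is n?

20

13 + 5 + 2 = 20.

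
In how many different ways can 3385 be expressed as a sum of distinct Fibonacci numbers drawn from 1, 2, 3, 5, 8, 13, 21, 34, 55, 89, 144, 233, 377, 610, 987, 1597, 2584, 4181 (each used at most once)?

Each representation comes from the Zeckendorf form by replacing some F_k with F_{k−1} + F_{k−2} where possible.
3385 = 2584+610+144+34+13 = 2584+610+144+34+8+5 = 2584+610+89+55+34+13 = 2584+377+233+144+34+13 = 2584+610+144+34+8+3+2 = … (35 more), for 40 in all.

40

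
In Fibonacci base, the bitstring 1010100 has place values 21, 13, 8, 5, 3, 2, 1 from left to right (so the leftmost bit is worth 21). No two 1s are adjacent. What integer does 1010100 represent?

Summing the place values of the 1 bits: 21 + 8 + 3 = 32.

32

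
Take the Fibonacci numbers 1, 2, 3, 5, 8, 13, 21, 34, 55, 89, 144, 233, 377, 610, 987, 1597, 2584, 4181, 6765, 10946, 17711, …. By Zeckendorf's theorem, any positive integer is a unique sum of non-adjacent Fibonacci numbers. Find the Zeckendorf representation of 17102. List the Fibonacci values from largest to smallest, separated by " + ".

10946 + 4181 + 1597 + 377 + 1

17102: greatest Fibonacci not exceeding it is 10946, leaving 6156
6156: greatest Fibonacci not exceeding it is 4181, leaving 1975
1975: greatest Fibonacci not exceeding it is 1597, leaving 378
378: greatest Fibonacci not exceeding it is 377, leaving 1
1: greatest Fibonacci not exceeding it is 1, leaving 0
So 17102 = 10946 + 4181 + 1597 + 377 + 1, with no two terms consecutive in the sequence.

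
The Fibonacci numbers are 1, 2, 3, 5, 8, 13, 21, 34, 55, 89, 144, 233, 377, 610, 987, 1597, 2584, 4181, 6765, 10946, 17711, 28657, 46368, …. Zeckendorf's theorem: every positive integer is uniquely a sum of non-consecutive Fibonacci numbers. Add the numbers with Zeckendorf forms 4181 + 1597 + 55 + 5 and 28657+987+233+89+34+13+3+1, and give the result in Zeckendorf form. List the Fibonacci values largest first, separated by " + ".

28657 + 6765 + 377 + 55 + 1

The two numbers are 5838 and 30017, so their sum is 35855.
subtract 28657 from 35855: 7198 remains
subtract 6765 from 7198: 433 remains
subtract 377 from 433: 56 remains
subtract 55 from 56: 1 remains
subtract 1 from 1: 0 remains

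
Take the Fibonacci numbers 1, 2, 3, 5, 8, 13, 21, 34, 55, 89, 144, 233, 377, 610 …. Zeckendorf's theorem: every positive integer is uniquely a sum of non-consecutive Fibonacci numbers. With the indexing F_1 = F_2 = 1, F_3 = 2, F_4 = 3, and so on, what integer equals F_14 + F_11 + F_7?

479

F_14 + F_11 + F_7 = 377 + 89 + 13 = 479.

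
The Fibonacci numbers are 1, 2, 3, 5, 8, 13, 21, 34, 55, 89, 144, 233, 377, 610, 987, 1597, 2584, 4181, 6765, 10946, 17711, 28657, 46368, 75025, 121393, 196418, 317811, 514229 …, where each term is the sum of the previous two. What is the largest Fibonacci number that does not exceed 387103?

317811

317811 ≤ 387103 < 514229, so the largest Fibonacci number not exceeding 387103 is 317811.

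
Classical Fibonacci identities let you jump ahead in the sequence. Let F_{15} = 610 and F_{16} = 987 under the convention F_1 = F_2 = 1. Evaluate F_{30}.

By the doubling identity F_{2k} = F_k(2F_{k+1} − F_k): F_{30} = 610·(2·987 − 610) = 610·1364 = 832040.

832040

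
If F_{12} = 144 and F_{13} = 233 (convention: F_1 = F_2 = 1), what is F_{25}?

By F_{2k+1} = F_k² + F_{k+1}²: F_{25} = 144² + 233² = 20736 + 54289 = 75025.

75025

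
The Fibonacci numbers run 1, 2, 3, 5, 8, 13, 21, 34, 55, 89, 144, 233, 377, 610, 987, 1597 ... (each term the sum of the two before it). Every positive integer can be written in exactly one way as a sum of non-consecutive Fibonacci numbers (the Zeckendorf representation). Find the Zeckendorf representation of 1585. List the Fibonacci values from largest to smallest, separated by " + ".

Greedily peel off the largest Fibonacci term at each step:
take 987 (≤ 1585); 1585 − 987 = 598
take 377 (≤ 598); 598 − 377 = 221
take 144 (≤ 221); 221 − 144 = 77
take 55 (≤ 77); 77 − 55 = 22
take 21 (≤ 22); 22 − 21 = 1
take 1 (≤ 1); 1 − 1 = 0
So 1585 = 987 + 377 + 144 + 55 + 21 + 1, with no two terms consecutive in the sequence.

987 + 377 + 144 + 55 + 21 + 1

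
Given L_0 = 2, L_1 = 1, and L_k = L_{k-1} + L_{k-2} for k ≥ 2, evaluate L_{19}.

Iterating the recurrence up to L_{12} = 322 and L_{11} = 199:
L_{13} = L_{12} + L_{11} = 322 + 199 = 521
L_{14} = L_{13} + L_{12} = 521 + 322 = 843
L_{15} = L_{14} + L_{13} = 843 + 521 = 1364
L_{16} = L_{15} + L_{14} = 1364 + 843 = 2207
L_{17} = L_{16} + L_{15} = 2207 + 1364 = 3571
L_{18} = L_{17} + L_{16} = 3571 + 2207 = 5778
L_{19} = L_{18} + L_{17} = 5778 + 3571 = 9349

9349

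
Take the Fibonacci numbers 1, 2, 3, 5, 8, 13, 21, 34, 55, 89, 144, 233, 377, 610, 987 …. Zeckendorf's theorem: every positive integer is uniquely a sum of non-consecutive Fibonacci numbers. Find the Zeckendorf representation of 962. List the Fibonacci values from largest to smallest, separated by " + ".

610 + 233 + 89 + 21 + 8 + 1

Repeatedly subtract the largest Fibonacci number that fits:
610 ≤ 962 < 987, so take 610; remainder 352
233 ≤ 352 < 377, so take 233; remainder 119
89 ≤ 119 < 144, so take 89; remainder 30
21 ≤ 30 < 34, so take 21; remainder 9
8 ≤ 9 < 13, so take 8; remainder 1
1 ≤ 1 < 2, so take 1; remainder 0
So 962 = 610 + 233 + 89 + 21 + 8 + 1, with no two terms consecutive in the sequence.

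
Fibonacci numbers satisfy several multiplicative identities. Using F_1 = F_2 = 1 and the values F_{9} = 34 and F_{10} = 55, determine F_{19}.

By F_{2k+1} = F_k² + F_{k+1}²: F_{19} = 34² + 55² = 1156 + 3025 = 4181.

4181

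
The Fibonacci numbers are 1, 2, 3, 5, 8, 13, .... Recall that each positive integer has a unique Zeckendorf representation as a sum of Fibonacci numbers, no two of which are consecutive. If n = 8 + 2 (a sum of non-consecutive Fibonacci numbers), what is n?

10

8 + 2 = 10.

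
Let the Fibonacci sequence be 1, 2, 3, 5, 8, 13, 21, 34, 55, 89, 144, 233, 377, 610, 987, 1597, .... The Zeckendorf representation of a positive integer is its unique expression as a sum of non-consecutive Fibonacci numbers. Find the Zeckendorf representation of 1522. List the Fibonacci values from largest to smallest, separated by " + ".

Repeatedly subtract the largest Fibonacci number that fits:
take 987 (≤ 1522); 1522 − 987 = 535
take 377 (≤ 535); 535 − 377 = 158
take 144 (≤ 158); 158 − 144 = 14
take 13 (≤ 14); 14 − 13 = 1
take 1 (≤ 1); 1 − 1 = 0
So 1522 = 987 + 377 + 144 + 13 + 1, with no two terms consecutive in the sequence.

987 + 377 + 144 + 13 + 1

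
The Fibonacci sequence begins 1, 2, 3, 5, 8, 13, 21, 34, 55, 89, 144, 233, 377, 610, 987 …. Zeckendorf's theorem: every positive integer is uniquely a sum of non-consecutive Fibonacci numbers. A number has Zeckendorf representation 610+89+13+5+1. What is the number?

610+89+13+5+1 = 718.

718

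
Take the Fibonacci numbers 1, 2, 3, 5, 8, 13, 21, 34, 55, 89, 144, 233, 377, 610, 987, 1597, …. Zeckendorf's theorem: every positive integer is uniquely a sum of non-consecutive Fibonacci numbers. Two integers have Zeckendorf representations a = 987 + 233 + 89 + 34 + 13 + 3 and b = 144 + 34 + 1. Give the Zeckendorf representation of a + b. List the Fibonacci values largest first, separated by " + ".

987 + 377 + 144 + 21 + 8 + 1

The two numbers are 1359 and 179, so their sum is 1538.
Repeatedly subtract the largest Fibonacci number that fits:
subtract 987 from 1538: 551 remains
subtract 377 from 551: 174 remains
subtract 144 from 174: 30 remains
subtract 21 from 30: 9 remains
subtract 8 from 9: 1 remains
subtract 1 from 1: 0 remains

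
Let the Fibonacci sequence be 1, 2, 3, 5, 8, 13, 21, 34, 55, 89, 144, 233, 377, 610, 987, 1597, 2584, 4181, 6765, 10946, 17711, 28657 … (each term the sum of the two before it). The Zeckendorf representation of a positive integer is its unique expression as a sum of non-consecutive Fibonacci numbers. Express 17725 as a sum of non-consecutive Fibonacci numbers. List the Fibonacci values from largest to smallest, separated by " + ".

subtract 17711 from 17725: 14 remains
subtract 13 from 14: 1 remains
subtract 1 from 1: 0 remains
So 17725 = 17711 + 13 + 1, with no two terms consecutive in the sequence.

17711 + 13 + 1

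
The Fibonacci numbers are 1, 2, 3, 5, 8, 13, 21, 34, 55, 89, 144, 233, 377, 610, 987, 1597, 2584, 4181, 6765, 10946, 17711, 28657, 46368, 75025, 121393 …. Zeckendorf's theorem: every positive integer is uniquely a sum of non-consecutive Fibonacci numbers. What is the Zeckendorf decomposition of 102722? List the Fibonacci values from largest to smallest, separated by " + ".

75025 + 17711 + 6765 + 2584 + 610 + 21 + 5 + 1

102722: greatest Fibonacci not exceeding it is 75025, leaving 27697
27697: greatest Fibonacci not exceeding it is 17711, leaving 9986
9986: greatest Fibonacci not exceeding it is 6765, leaving 3221
3221: greatest Fibonacci not exceeding it is 2584, leaving 637
637: greatest Fibonacci not exceeding it is 610, leaving 27
27: greatest Fibonacci not exceeding it is 21, leaving 6
6: greatest Fibonacci not exceeding it is 5, leaving 1
1: greatest Fibonacci not exceeding it is 1, leaving 0
So 102722 = 75025 + 17711 + 6765 + 2584 + 610 + 21 + 5 + 1, with no two terms consecutive in the sequence.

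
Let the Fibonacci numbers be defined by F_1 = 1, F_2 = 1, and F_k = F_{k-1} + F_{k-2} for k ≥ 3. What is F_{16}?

987

Iterating the recurrence up to F_{12} = 144 and F_{11} = 89:
F_{13} = F_{12} + F_{11} = 144 + 89 = 233
F_{14} = F_{13} + F_{12} = 233 + 144 = 377
F_{15} = F_{14} + F_{13} = 377 + 233 = 610
F_{16} = F_{15} + F_{14} = 610 + 377 = 987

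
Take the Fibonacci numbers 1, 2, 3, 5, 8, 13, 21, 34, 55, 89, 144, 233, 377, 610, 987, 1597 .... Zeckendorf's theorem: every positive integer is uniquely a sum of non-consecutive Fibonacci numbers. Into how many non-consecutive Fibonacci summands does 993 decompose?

3

Greedy algorithm:
993: greatest Fibonacci not exceeding it is 987, leaving 6
6: greatest Fibonacci not exceeding it is 5, leaving 1
1: greatest Fibonacci not exceeding it is 1, leaving 0
993 = 987 + 5 + 1, which has 3 terms.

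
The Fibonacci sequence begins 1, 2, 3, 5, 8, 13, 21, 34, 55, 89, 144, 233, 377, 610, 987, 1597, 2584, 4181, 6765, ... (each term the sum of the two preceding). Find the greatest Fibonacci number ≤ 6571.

4181 ≤ 6571 < 6765, so the largest Fibonacci number not exceeding 6571 is 4181.

4181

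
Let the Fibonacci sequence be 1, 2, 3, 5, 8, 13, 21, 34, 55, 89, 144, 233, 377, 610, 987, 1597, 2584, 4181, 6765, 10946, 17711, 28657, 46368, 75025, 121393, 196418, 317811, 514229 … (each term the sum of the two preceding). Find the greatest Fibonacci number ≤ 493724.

317811

317811 ≤ 493724 < 514229, so the largest Fibonacci number not exceeding 493724 is 317811.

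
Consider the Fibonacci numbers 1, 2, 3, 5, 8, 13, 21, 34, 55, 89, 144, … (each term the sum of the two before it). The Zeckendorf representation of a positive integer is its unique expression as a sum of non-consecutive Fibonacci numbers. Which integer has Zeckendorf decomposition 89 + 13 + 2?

89 + 13 + 2 = 104.

104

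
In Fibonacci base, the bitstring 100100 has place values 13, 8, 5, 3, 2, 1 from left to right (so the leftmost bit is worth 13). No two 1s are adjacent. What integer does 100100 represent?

16

Summing the place values of the 1 bits: 13 + 3 = 16.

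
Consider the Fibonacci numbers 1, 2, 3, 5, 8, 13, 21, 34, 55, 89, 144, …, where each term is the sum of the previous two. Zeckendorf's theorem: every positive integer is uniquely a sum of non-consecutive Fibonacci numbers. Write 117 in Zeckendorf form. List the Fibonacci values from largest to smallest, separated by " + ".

89 + 21 + 5 + 2

Greedily peel off the largest Fibonacci term at each step:
take 89 (≤ 117); 117 − 89 = 28
take 21 (≤ 28); 28 − 21 = 7
take 5 (≤ 7); 7 − 5 = 2
take 2 (≤ 2); 2 − 2 = 0
So 117 = 89 + 21 + 5 + 2, with no two terms consecutive in the sequence.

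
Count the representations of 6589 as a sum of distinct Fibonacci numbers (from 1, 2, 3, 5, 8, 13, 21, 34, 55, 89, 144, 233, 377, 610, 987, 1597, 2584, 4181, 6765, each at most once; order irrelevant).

28

6589 = 4181+1597+610+144+55+2 = 4181+1597+610+144+34+21+2 = 4181+1597+377+233+144+55+2 = 4181+1597+610+144+34+13+8+2 = … (24 more), for 28 in all.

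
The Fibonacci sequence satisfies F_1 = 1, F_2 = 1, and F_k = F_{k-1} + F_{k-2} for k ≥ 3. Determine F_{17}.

1597

Iterating the recurrence up to F_{13} = 233 and F_{12} = 144:
F_{14} = F_{13} + F_{12} = 233 + 144 = 377
F_{15} = F_{14} + F_{13} = 377 + 233 = 610
F_{16} = F_{15} + F_{14} = 610 + 377 = 987
F_{17} = F_{16} + F_{15} = 987 + 610 = 1597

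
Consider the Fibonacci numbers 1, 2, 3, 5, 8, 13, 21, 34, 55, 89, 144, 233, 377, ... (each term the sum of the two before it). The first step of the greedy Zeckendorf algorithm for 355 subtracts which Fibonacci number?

233 ≤ 355 < 377, so the largest Fibonacci number not exceeding 355 is 233.

233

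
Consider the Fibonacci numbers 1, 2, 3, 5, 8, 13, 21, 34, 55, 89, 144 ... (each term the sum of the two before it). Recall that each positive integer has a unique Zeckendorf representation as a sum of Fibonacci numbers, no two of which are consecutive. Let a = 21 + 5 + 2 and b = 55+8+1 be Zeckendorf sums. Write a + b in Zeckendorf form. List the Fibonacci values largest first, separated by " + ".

89 + 3

The two numbers are 28 and 64, so their sum is 92.
92 − 89 = 3
3 − 3 = 0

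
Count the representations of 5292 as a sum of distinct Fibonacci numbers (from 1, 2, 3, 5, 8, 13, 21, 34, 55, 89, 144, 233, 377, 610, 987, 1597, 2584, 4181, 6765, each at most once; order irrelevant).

Starting from the Zeckendorf form and repeatedly splitting a term F_k into F_{k−1} + F_{k−2} (when neither is already used) reaches every representation.
5292 = 4181+987+89+34+1 = 4181+987+89+21+13+1 = 4181+610+377+89+34+1 = 4181+987+89+21+8+5+1 = 4181+987+55+34+21+13+1 = … (37 more), for 42 in all.

42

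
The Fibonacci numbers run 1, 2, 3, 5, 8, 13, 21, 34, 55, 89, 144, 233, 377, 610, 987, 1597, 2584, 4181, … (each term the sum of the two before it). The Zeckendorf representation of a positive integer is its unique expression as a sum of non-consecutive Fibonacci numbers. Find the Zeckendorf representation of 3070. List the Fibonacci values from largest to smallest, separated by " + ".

Repeatedly subtract the largest Fibonacci number that fits:
subtract 2584 from 3070: 486 remains
subtract 377 from 486: 109 remains
subtract 89 from 109: 20 remains
subtract 13 from 20: 7 remains
subtract 5 from 7: 2 remains
subtract 2 from 2: 0 remains
So 3070 = 2584 + 377 + 89 + 13 + 5 + 2, with no two terms consecutive in the sequence.

2584 + 377 + 89 + 13 + 5 + 2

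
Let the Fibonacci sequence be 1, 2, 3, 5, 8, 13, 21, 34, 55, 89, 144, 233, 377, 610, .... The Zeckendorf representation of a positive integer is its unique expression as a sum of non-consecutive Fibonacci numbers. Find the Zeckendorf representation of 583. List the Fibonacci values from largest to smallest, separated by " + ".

Greedily peel off the largest Fibonacci term at each step:
subtract 377 from 583: 206 remains
subtract 144 from 206: 62 remains
subtract 55 from 62: 7 remains
subtract 5 from 7: 2 remains
subtract 2 from 2: 0 remains
So 583 = 377 + 144 + 55 + 5 + 2, with no two terms consecutive in the sequence.

377 + 144 + 55 + 5 + 2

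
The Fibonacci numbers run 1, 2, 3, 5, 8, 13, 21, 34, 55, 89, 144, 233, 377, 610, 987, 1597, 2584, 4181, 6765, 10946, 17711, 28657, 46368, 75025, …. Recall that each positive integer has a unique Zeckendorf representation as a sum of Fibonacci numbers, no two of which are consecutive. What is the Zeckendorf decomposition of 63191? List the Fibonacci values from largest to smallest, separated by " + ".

46368 + 10946 + 4181 + 1597 + 89 + 8 + 2

take 46368 (≤ 63191); 63191 − 46368 = 16823
take 10946 (≤ 16823); 16823 − 10946 = 5877
take 4181 (≤ 5877); 5877 − 4181 = 1696
take 1597 (≤ 1696); 1696 − 1597 = 99
take 89 (≤ 99); 99 − 89 = 10
take 8 (≤ 10); 10 − 8 = 2
take 2 (≤ 2); 2 − 2 = 0
So 63191 = 46368 + 10946 + 4181 + 1597 + 89 + 8 + 2, with no two terms consecutive in the sequence.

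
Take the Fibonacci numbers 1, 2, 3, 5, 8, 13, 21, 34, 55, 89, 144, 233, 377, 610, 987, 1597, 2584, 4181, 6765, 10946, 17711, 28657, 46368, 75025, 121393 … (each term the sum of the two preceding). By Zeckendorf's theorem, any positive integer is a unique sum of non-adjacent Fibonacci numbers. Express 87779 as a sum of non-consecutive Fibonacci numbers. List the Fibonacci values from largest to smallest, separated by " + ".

Greedy algorithm:
take 75025 (≤ 87779); 87779 − 75025 = 12754
take 10946 (≤ 12754); 12754 − 10946 = 1808
take 1597 (≤ 1808); 1808 − 1597 = 211
take 144 (≤ 211); 211 − 144 = 67
take 55 (≤ 67); 67 − 55 = 12
take 8 (≤ 12); 12 − 8 = 4
take 3 (≤ 4); 4 − 3 = 1
take 1 (≤ 1); 1 − 1 = 0
So 87779 = 75025 + 10946 + 1597 + 144 + 55 + 8 + 3 + 1, with no two terms consecutive in the sequence.

75025 + 10946 + 1597 + 144 + 55 + 8 + 3 + 1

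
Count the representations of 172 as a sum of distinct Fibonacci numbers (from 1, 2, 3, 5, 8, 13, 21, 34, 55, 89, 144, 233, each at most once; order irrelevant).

Starting from the Zeckendorf form and repeatedly splitting a term F_k into F_{k−1} + F_{k−2} (when neither is already used) reaches every representation.
172 = 144+21+5+2 = 144+13+8+5+2 = 89+55+21+5+2 = 89+55+13+8+5+2 = … (1 more), for 5 in all.

5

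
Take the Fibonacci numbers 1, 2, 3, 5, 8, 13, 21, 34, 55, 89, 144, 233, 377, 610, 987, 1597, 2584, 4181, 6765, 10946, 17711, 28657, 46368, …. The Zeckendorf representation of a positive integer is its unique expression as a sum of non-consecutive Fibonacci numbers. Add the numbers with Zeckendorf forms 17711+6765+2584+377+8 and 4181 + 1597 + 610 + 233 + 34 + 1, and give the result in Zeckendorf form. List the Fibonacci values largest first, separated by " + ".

The two numbers are 27445 and 6656, so their sum is 34101.
28657 ≤ 34101 < 46368, so take 28657; remainder 5444
4181 ≤ 5444 < 6765, so take 4181; remainder 1263
987 ≤ 1263 < 1597, so take 987; remainder 276
233 ≤ 276 < 377, so take 233; remainder 43
34 ≤ 43 < 55, so take 34; remainder 9
8 ≤ 9 < 13, so take 8; remainder 1
1 ≤ 1 < 2, so take 1; remainder 0

28657 + 4181 + 987 + 233 + 34 + 8 + 1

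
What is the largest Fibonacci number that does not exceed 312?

233 ≤ 312 < 377, so the largest Fibonacci number not exceeding 312 is 233.

233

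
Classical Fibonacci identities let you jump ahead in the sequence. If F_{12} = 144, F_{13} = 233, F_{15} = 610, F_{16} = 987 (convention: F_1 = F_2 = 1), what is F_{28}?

317811

By the addition formula F_{m+n} = F_m F_{n+1} + F_{m−1} F_n with m=16, n=12: F_{28} = 987·233 + 610·144 = 229971 + 87840 = 317811.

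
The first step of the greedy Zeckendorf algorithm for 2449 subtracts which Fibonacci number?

1597

1597 ≤ 2449 < 2584, so the largest Fibonacci number not exceeding 2449 is 1597.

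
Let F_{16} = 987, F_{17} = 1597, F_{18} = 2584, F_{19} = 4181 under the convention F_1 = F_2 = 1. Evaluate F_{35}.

By the addition formula F_{m+n} = F_m F_{n+1} + F_{m−1} F_n with m=17, n=18: F_{35} = 1597·4181 + 987·2584 = 6677057 + 2550408 = 9227465.

9227465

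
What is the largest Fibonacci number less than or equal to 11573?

10946 ≤ 11573 < 17711, so the largest Fibonacci number not exceeding 11573 is 10946.

10946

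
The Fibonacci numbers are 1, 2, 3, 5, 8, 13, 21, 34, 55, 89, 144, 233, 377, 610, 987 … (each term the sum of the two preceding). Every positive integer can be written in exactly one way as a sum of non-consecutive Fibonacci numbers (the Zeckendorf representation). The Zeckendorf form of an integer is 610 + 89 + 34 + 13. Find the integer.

610 + 89 + 34 + 13 = 746.

746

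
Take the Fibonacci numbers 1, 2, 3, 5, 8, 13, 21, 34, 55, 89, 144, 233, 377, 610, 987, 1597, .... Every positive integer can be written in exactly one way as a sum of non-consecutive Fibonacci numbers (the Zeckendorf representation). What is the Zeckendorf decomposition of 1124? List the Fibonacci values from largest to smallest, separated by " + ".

987 + 89 + 34 + 13 + 1

largest Fibonacci ≤ 1124 is 987; 1124 − 987 = 137
largest Fibonacci ≤ 137 is 89; 137 − 89 = 48
largest Fibonacci ≤ 48 is 34; 48 − 34 = 14
largest Fibonacci ≤ 14 is 13; 14 − 13 = 1
largest Fibonacci ≤ 1 is 1; 1 − 1 = 0
So 1124 = 987 + 89 + 34 + 13 + 1, with no two terms consecutive in the sequence.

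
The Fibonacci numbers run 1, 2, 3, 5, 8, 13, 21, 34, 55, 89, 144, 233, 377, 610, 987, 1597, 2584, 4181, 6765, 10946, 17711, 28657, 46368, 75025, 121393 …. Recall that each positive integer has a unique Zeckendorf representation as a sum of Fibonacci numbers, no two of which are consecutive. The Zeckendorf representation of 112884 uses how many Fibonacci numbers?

Greedy algorithm:
75025 ≤ 112884 < 121393, so take 75025; remainder 37859
28657 ≤ 37859 < 46368, so take 28657; remainder 9202
6765 ≤ 9202 < 10946, so take 6765; remainder 2437
1597 ≤ 2437 < 2584, so take 1597; remainder 840
610 ≤ 840 < 987, so take 610; remainder 230
144 ≤ 230 < 233, so take 144; remainder 86
55 ≤ 86 < 89, so take 55; remainder 31
21 ≤ 31 < 34, so take 21; remainder 10
8 ≤ 10 < 13, so take 8; remainder 2
2 ≤ 2 < 3, so take 2; remainder 0
112884 = 75025 + 28657 + 6765 + 1597 + 610 + 144 + 55 + 21 + 8 + 2, which has 10 terms.

10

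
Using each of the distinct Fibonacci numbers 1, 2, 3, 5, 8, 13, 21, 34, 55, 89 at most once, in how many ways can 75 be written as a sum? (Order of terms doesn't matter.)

75 = 55+13+5+2 = 34+21+13+5+2 — 2 representations.

2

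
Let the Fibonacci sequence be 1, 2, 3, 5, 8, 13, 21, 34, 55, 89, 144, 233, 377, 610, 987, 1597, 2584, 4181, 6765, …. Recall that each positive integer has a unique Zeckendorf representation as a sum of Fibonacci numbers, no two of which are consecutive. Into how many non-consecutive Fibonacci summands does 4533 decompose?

Repeatedly subtract the largest Fibonacci number that fits:
largest Fibonacci ≤ 4533 is 4181; 4533 − 4181 = 352
largest Fibonacci ≤ 352 is 233; 352 − 233 = 119
largest Fibonacci ≤ 119 is 89; 119 − 89 = 30
largest Fibonacci ≤ 30 is 21; 30 − 21 = 9
largest Fibonacci ≤ 9 is 8; 9 − 8 = 1
largest Fibonacci ≤ 1 is 1; 1 − 1 = 0
4533 = 4181 + 233 + 89 + 21 + 8 + 1, which has 6 terms.

6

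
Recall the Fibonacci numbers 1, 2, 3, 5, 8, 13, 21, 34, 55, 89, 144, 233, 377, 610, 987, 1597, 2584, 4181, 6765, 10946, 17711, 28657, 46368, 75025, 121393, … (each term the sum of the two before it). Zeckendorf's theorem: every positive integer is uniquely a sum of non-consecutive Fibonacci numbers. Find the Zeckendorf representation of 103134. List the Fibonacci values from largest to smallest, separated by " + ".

75025 + 17711 + 6765 + 2584 + 987 + 55 + 5 + 2

subtract 75025 from 103134: 28109 remains
subtract 17711 from 28109: 10398 remains
subtract 6765 from 10398: 3633 remains
subtract 2584 from 3633: 1049 remains
subtract 987 from 1049: 62 remains
subtract 55 from 62: 7 remains
subtract 5 from 7: 2 remains
subtract 2 from 2: 0 remains
So 103134 = 75025 + 17711 + 6765 + 2584 + 987 + 55 + 5 + 2, with no two terms consecutive in the sequence.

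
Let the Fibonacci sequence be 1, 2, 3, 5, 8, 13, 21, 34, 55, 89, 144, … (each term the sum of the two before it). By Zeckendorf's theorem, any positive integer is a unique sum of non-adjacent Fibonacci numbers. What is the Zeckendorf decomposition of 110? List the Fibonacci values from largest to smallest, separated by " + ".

89 + 21

110 − 89 = 21
21 − 21 = 0
So 110 = 89 + 21, with no two terms consecutive in the sequence.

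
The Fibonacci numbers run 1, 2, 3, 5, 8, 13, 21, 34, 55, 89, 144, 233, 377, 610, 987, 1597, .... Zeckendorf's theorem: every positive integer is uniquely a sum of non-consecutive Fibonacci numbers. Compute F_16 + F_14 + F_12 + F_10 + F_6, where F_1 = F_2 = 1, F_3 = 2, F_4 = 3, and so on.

1571

F_16 + F_14 + F_12 + F_10 + F_6 = 987 + 377 + 144 + 55 + 8 = 1571.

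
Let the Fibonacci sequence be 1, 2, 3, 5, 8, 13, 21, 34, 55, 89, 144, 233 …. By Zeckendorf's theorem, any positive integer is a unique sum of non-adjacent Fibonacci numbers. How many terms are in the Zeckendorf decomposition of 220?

largest Fibonacci ≤ 220 is 144; 220 − 144 = 76
largest Fibonacci ≤ 76 is 55; 76 − 55 = 21
largest Fibonacci ≤ 21 is 21; 21 − 21 = 0
220 = 144 + 55 + 21, which has 3 terms.

3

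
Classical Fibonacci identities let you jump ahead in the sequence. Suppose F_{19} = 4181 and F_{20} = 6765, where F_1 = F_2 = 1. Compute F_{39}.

63245986

By F_{2k+1} = F_k² + F_{k+1}²: F_{39} = 4181² + 6765² = 17480761 + 45765225 = 63245986.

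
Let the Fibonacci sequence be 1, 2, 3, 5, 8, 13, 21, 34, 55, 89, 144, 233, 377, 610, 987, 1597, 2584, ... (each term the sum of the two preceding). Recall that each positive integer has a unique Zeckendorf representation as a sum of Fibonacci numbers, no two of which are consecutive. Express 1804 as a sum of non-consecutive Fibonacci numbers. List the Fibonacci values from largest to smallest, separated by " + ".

1597 + 144 + 55 + 8

1804: greatest Fibonacci not exceeding it is 1597, leaving 207
207: greatest Fibonacci not exceeding it is 144, leaving 63
63: greatest Fibonacci not exceeding it is 55, leaving 8
8: greatest Fibonacci not exceeding it is 8, leaving 0
So 1804 = 1597 + 144 + 55 + 8, with no two terms consecutive in the sequence.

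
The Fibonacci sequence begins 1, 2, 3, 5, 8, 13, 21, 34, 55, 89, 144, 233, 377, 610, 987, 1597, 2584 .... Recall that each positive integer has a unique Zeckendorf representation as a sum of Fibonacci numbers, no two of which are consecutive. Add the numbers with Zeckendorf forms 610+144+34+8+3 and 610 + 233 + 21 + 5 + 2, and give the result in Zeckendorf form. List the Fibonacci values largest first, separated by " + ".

1597 + 55 + 13 + 5

The two numbers are 799 and 871, so their sum is 1670.
Greedy algorithm:
1597 ≤ 1670 < 2584, so take 1597; remainder 73
55 ≤ 73 < 89, so take 55; remainder 18
13 ≤ 18 < 21, so take 13; remainder 5
5 ≤ 5 < 8, so take 5; remainder 0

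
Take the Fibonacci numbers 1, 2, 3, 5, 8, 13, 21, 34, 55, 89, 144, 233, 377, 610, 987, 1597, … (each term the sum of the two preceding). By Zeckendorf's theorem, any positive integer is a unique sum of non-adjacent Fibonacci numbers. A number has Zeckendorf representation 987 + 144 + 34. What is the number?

987 + 144 + 34 = 1165.

1165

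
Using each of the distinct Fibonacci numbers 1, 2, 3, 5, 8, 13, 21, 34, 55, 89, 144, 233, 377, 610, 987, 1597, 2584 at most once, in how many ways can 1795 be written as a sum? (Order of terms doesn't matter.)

Each representation comes from the Zeckendorf form by replacing some F_k with F_{k−1} + F_{k−2} where possible.
1795 = 1597+144+34+13+5+2 = 1597+89+55+34+13+5+2 = 987+610+144+34+13+5+2 = … (3 more), for 6 in all.

6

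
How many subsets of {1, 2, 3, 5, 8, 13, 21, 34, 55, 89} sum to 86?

4

86 = 55+21+8+2 = 55+21+5+3+2 = 55+13+8+5+3+2 = 34+21+13+8+5+3+2 — 4 representations.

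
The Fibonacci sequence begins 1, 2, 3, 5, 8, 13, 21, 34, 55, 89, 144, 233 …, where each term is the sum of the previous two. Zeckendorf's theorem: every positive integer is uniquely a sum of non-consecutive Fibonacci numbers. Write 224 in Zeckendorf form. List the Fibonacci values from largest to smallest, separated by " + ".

144 + 55 + 21 + 3 + 1

subtract 144 from 224: 80 remains
subtract 55 from 80: 25 remains
subtract 21 from 25: 4 remains
subtract 3 from 4: 1 remains
subtract 1 from 1: 0 remains
So 224 = 144 + 55 + 21 + 3 + 1, with no two terms consecutive in the sequence.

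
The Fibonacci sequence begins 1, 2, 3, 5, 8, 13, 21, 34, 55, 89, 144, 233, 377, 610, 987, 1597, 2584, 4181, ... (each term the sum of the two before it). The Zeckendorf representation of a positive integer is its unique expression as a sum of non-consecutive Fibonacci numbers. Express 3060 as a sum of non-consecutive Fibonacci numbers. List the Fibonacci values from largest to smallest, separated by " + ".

2584 + 377 + 89 + 8 + 2

Repeatedly subtract the largest Fibonacci number that fits:
2584 ≤ 3060 < 4181, so take 2584; remainder 476
377 ≤ 476 < 610, so take 377; remainder 99
89 ≤ 99 < 144, so take 89; remainder 10
8 ≤ 10 < 13, so take 8; remainder 2
2 ≤ 2 < 3, so take 2; remainder 0
So 3060 = 2584 + 377 + 89 + 8 + 2, with no two terms consecutive in the sequence.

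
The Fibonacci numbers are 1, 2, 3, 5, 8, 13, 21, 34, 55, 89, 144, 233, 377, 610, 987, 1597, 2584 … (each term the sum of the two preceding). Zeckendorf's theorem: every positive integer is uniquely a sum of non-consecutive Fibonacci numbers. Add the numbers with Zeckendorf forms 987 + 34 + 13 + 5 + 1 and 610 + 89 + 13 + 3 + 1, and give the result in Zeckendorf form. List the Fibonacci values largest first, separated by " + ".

1597 + 144 + 13 + 2

The two numbers are 1040 and 716, so their sum is 1756.
Repeatedly subtract the largest Fibonacci number that fits:
1756: greatest Fibonacci not exceeding it is 1597, leaving 159
159: greatest Fibonacci not exceeding it is 144, leaving 15
15: greatest Fibonacci not exceeding it is 13, leaving 2
2: greatest Fibonacci not exceeding it is 2, leaving 0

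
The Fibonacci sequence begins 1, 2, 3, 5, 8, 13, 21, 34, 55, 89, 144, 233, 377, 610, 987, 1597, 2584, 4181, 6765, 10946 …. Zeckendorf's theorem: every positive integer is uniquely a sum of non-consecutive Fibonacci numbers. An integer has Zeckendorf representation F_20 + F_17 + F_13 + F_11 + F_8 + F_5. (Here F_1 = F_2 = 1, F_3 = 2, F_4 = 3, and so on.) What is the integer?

F_20 + F_17 + F_13 + F_11 + F_8 + F_5 = 6765 + 1597 + 233 + 89 + 21 + 5 = 8710.

8710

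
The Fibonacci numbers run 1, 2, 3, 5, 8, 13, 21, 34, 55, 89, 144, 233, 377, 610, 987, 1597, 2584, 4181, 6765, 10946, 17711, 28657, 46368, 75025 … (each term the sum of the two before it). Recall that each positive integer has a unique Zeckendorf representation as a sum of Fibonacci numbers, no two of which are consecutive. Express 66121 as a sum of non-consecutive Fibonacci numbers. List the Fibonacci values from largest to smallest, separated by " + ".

Greedy algorithm:
46368 ≤ 66121 < 75025, so take 46368; remainder 19753
17711 ≤ 19753 < 28657, so take 17711; remainder 2042
1597 ≤ 2042 < 2584, so take 1597; remainder 445
377 ≤ 445 < 610, so take 377; remainder 68
55 ≤ 68 < 89, so take 55; remainder 13
13 ≤ 13 < 21, so take 13; remainder 0
So 66121 = 46368 + 17711 + 1597 + 377 + 55 + 13, with no two terms consecutive in the sequence.

46368 + 17711 + 1597 + 377 + 55 + 13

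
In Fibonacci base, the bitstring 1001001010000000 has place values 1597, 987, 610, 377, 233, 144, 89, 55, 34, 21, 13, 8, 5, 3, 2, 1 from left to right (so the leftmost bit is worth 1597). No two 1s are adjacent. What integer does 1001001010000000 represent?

Summing the place values of the 1 bits: 1597 + 377 + 89 + 34 = 2097.

2097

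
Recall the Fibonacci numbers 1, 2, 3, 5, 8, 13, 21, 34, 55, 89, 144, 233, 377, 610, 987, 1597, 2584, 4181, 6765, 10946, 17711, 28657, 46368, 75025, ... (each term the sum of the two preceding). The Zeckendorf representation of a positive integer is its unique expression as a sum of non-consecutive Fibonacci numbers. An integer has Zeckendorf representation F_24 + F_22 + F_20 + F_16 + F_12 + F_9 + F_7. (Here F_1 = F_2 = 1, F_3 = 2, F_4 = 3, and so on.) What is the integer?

F_24 + F_22 + F_20 + F_16 + F_12 + F_9 + F_7 = 46368 + 17711 + 6765 + 987 + 144 + 34 + 13 = 72022.

72022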